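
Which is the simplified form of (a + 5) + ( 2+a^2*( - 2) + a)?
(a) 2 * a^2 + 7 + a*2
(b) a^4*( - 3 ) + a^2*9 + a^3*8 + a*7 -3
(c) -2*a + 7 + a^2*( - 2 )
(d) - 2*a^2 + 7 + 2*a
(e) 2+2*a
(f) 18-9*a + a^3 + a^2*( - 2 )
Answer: d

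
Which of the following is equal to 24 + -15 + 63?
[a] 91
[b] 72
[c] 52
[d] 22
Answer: b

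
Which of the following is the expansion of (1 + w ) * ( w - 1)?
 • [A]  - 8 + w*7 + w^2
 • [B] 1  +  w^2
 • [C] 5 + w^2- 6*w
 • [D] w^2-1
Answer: D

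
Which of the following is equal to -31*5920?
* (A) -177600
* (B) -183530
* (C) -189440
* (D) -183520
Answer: D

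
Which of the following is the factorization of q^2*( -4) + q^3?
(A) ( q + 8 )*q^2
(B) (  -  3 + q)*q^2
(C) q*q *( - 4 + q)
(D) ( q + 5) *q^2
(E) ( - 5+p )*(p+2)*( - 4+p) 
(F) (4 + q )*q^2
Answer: C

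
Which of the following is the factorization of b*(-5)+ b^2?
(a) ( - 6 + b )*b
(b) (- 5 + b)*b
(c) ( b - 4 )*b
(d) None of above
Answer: b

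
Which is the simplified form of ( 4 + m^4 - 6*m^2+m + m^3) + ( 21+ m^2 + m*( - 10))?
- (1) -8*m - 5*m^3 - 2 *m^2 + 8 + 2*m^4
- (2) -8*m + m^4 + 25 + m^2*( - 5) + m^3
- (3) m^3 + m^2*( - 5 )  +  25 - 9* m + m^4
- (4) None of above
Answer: 3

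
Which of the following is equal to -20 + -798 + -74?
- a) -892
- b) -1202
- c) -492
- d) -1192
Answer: a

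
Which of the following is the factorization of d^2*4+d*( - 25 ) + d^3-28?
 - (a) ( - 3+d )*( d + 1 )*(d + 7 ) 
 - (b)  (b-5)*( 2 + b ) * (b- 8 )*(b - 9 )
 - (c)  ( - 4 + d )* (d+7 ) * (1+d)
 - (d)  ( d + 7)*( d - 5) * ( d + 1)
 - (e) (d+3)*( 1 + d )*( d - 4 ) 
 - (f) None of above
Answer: c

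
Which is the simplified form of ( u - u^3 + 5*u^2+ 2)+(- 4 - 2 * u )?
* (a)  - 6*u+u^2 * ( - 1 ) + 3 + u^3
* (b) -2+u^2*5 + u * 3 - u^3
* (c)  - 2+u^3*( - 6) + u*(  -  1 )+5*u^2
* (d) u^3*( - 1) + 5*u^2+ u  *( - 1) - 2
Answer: d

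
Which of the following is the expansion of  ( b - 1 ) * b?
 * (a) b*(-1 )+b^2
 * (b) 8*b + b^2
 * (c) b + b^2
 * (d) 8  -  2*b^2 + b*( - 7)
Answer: a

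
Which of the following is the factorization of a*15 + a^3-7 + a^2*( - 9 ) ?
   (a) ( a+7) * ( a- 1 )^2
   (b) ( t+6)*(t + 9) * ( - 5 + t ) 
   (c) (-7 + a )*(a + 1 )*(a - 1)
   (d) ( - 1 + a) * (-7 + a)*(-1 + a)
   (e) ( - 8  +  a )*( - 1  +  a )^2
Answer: d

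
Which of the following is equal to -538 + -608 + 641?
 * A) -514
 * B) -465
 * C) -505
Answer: C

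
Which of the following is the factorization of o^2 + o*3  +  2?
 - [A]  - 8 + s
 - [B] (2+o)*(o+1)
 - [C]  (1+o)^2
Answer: B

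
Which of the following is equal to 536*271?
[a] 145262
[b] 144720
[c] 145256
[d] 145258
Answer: c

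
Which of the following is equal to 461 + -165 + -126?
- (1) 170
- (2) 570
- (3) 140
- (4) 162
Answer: 1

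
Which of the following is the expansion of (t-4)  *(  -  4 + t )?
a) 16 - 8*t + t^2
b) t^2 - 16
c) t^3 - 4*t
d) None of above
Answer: a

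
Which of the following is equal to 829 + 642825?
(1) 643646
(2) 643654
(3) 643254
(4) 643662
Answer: 2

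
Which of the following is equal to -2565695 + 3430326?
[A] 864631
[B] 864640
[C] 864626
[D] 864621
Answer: A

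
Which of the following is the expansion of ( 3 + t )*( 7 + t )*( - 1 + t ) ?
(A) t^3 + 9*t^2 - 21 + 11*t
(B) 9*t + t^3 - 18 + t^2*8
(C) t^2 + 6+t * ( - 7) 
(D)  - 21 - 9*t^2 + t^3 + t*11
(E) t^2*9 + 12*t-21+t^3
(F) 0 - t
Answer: A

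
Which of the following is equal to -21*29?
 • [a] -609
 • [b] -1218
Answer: a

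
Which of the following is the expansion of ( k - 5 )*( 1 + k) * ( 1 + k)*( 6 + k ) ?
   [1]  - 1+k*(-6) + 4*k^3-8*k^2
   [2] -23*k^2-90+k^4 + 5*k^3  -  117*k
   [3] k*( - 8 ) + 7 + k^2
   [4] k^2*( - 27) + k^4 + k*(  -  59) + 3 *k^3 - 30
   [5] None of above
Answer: 4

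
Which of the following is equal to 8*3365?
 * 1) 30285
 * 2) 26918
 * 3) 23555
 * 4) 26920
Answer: 4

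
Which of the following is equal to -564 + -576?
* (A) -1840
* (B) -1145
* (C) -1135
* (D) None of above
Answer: D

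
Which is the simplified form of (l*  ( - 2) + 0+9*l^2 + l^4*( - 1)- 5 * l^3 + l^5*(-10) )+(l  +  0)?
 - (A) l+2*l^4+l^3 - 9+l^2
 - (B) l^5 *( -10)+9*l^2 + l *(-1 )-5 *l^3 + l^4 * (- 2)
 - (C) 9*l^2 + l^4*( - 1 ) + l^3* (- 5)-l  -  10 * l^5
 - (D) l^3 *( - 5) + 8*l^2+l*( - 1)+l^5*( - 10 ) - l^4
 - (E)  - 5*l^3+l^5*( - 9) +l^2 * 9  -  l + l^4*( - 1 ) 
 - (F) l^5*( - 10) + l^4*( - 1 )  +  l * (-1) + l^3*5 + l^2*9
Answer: C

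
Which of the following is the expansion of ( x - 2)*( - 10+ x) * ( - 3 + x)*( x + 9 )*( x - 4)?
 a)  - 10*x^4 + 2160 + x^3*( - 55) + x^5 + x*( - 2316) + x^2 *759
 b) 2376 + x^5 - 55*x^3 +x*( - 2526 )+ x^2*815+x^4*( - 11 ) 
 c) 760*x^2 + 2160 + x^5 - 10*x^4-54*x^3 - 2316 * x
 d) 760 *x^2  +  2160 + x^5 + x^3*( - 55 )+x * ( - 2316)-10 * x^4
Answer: d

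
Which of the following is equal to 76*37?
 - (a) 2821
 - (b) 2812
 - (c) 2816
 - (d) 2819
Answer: b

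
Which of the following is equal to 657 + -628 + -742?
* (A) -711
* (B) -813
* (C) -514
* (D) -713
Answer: D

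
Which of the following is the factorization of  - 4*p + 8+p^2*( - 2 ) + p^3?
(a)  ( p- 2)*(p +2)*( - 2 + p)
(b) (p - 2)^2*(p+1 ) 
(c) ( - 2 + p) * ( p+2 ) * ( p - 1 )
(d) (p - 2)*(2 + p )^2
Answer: a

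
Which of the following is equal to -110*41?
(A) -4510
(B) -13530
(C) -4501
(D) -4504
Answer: A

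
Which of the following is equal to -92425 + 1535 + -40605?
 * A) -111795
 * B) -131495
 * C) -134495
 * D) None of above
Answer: B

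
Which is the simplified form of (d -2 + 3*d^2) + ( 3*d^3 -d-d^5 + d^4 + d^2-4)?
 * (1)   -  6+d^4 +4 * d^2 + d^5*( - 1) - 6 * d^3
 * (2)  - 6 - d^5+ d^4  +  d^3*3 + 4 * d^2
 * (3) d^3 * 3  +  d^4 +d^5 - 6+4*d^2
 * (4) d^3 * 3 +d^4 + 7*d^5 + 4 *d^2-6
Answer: 2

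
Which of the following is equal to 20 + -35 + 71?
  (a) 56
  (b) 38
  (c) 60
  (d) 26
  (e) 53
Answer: a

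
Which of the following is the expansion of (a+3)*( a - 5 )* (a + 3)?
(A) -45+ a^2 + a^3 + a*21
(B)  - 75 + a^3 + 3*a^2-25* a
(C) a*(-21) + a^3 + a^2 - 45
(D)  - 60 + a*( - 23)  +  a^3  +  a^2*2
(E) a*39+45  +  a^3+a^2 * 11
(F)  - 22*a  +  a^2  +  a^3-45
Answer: C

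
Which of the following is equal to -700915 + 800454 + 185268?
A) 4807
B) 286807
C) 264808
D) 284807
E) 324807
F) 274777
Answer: D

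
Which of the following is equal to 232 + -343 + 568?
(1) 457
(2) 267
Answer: 1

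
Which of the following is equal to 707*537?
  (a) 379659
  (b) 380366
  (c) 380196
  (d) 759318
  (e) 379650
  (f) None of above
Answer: a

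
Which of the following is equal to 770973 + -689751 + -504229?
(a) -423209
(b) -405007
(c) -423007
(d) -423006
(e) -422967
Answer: c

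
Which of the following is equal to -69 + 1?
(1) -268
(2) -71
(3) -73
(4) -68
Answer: 4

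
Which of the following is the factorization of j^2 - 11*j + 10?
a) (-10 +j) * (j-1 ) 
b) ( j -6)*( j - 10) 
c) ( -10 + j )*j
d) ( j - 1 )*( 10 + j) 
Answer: a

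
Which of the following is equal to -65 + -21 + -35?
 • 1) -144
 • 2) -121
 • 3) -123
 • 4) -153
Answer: 2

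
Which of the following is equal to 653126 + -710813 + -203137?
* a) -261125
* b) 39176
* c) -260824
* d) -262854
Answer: c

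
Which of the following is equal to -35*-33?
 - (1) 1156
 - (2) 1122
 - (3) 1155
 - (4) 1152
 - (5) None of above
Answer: 3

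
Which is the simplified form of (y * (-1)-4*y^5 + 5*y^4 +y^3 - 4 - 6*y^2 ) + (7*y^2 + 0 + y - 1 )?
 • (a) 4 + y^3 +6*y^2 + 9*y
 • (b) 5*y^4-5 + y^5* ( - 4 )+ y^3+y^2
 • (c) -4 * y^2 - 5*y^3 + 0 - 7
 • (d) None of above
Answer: b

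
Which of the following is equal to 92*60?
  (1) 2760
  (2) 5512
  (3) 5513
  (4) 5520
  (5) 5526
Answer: 4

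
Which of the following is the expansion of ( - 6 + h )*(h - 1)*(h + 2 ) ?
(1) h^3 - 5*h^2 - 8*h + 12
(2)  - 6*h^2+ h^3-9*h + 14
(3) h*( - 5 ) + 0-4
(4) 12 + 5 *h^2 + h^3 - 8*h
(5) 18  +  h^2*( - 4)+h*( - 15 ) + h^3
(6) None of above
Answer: 1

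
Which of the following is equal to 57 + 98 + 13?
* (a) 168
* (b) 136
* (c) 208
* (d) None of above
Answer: a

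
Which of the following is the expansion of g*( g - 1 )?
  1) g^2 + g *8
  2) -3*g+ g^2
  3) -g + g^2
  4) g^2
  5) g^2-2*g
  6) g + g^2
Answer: 3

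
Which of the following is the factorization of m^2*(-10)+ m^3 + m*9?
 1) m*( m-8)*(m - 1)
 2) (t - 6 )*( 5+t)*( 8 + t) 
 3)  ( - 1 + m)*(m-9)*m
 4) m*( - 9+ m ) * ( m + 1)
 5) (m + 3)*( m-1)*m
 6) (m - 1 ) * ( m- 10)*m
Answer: 3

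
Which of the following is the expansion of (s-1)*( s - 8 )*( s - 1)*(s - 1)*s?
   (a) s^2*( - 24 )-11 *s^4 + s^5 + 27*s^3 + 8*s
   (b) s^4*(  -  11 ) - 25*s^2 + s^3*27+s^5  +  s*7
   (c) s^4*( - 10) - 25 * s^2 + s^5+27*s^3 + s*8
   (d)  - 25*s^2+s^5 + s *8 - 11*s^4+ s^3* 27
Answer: d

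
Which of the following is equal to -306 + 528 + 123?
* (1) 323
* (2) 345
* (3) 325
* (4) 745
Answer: 2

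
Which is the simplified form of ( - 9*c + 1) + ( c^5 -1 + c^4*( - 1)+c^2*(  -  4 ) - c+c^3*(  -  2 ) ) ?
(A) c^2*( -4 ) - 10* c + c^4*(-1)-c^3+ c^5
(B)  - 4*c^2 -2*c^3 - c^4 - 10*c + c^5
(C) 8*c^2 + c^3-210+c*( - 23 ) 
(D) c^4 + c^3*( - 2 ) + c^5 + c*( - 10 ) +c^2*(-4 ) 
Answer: B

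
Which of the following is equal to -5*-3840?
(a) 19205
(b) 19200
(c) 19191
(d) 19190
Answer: b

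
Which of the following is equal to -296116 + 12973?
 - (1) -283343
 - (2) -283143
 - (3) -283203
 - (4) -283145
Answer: 2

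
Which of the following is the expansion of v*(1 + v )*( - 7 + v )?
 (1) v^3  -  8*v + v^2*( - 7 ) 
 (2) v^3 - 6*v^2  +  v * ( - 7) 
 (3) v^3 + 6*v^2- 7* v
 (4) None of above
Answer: 2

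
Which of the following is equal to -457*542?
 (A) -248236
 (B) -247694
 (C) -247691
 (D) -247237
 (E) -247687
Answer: B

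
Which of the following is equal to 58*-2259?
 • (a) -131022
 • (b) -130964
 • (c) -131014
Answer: a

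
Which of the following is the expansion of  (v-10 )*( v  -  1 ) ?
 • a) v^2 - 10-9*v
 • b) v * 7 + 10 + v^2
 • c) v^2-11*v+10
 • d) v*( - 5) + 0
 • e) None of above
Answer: c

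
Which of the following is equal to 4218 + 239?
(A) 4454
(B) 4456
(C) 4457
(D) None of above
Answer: C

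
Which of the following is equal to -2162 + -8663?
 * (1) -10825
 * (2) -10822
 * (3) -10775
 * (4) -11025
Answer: 1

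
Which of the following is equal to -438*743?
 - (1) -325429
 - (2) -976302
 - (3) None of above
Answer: 3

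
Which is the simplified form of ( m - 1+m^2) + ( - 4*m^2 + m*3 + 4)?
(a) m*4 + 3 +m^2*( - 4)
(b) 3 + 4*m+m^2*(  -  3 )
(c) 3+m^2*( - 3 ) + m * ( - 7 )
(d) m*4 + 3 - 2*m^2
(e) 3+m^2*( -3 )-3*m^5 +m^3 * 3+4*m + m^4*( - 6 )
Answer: b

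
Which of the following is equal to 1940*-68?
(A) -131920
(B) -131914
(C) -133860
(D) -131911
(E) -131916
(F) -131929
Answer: A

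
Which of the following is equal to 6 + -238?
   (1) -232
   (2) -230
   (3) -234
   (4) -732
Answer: 1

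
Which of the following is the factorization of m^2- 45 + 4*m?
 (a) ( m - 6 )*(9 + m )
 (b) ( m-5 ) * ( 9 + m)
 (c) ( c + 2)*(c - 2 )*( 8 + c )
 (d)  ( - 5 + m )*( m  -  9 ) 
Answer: b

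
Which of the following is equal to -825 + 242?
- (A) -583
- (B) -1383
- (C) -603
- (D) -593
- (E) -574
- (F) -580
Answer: A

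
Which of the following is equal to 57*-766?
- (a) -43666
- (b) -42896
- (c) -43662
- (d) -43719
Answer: c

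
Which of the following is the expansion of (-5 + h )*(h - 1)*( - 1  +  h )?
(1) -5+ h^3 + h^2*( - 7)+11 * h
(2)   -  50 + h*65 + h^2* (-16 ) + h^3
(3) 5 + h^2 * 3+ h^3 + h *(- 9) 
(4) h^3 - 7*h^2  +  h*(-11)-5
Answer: 1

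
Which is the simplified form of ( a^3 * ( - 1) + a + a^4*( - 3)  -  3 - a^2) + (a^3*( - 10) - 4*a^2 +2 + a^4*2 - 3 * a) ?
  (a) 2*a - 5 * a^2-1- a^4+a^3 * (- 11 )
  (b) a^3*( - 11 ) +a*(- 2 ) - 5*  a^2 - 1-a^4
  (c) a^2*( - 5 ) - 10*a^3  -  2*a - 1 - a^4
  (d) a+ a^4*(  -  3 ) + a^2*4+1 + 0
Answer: b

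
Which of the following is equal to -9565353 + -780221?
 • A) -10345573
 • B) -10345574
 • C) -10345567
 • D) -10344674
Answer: B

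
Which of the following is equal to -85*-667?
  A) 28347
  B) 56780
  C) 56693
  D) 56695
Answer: D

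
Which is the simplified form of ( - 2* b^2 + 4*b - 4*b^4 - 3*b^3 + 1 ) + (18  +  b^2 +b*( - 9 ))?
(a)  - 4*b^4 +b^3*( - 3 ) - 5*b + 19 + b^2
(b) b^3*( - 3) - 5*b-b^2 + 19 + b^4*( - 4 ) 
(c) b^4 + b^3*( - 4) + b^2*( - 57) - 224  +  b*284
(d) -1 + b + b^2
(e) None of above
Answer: b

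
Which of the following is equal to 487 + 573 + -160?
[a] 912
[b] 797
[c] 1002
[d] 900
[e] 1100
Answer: d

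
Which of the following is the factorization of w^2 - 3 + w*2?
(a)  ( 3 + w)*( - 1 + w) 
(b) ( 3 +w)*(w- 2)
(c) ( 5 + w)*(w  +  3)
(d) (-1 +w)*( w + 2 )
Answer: a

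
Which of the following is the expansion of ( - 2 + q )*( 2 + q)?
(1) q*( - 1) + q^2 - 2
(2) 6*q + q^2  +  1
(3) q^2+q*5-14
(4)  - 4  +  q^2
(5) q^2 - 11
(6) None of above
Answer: 4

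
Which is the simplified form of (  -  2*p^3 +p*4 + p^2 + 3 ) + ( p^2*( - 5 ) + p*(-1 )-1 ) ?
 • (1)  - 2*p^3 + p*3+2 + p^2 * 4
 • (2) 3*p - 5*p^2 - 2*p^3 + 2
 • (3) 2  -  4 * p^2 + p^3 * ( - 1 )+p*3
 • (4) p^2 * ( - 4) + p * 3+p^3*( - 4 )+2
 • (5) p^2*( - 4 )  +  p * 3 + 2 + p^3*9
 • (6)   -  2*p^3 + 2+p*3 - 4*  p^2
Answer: 6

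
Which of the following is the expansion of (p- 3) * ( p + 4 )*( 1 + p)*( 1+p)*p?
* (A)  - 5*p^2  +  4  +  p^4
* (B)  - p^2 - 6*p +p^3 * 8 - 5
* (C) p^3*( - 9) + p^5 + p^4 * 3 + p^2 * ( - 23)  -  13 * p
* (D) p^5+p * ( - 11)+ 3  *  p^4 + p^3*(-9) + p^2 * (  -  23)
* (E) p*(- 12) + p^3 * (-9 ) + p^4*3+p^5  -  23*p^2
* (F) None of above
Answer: E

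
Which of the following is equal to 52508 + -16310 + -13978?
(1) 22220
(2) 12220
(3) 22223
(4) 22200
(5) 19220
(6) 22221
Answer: 1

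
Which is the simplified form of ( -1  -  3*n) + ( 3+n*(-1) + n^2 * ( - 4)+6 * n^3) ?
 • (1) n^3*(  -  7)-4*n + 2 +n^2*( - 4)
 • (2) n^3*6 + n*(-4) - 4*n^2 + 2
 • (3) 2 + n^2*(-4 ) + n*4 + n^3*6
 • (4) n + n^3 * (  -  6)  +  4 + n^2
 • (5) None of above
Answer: 2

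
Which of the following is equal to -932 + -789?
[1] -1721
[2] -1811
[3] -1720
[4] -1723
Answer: 1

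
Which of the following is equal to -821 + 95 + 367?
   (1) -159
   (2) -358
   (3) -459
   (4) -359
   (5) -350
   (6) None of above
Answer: 4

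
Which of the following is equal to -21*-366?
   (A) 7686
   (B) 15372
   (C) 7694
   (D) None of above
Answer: A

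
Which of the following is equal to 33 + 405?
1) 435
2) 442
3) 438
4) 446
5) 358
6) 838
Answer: 3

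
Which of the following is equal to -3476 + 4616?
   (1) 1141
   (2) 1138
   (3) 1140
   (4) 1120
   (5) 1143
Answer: 3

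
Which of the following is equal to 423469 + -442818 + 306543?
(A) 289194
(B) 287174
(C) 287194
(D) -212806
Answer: C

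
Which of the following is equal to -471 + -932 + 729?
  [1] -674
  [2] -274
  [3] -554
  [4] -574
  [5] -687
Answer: 1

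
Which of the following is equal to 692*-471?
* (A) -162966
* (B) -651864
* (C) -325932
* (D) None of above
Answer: C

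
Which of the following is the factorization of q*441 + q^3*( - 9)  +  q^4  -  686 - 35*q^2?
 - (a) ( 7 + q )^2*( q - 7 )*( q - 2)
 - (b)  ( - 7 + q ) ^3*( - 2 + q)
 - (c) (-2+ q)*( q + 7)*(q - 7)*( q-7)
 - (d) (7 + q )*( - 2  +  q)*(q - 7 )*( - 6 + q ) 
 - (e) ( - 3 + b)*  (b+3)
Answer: c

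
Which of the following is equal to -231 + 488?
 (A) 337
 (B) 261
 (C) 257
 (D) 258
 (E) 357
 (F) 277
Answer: C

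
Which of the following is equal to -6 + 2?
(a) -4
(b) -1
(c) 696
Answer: a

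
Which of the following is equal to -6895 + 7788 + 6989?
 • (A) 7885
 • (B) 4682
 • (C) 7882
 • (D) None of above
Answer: C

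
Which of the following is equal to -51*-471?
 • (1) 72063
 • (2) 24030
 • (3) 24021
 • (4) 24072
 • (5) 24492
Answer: 3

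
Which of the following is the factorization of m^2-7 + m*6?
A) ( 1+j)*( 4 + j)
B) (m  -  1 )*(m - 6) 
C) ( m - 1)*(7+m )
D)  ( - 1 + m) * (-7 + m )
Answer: C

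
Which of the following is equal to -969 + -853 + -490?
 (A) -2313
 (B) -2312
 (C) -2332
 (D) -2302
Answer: B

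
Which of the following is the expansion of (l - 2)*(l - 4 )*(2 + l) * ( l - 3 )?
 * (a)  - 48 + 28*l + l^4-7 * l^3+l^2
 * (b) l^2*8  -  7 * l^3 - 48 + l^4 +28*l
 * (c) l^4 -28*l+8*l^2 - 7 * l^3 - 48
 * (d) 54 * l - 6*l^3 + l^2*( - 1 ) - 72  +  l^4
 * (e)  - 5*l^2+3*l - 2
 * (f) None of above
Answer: b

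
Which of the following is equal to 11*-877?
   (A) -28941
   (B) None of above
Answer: B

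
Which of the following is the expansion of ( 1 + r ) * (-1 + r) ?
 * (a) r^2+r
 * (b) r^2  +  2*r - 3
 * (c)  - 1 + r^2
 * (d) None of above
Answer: c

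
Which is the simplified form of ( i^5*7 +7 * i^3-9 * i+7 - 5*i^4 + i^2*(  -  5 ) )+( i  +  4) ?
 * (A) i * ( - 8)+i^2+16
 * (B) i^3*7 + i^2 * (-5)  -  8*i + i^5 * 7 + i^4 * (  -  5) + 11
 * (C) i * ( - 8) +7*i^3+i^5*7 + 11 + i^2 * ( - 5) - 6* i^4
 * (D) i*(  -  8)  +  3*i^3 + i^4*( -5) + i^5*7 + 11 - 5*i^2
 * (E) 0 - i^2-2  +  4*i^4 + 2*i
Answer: B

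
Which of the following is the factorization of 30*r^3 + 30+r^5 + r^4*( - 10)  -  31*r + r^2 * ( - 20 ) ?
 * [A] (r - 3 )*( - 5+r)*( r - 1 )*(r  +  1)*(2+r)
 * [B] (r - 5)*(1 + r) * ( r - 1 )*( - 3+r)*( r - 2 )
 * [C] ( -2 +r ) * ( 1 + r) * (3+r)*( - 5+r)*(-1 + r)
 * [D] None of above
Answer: B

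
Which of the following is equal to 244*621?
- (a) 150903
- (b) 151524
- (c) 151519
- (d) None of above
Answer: b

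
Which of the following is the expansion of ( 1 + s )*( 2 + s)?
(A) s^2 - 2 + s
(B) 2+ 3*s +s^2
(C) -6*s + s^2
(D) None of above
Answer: B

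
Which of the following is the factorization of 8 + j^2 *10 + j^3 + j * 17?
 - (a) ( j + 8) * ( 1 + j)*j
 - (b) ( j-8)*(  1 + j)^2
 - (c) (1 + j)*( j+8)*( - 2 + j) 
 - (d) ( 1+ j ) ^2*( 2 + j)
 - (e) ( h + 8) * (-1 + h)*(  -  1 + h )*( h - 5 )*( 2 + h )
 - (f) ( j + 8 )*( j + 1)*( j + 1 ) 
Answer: f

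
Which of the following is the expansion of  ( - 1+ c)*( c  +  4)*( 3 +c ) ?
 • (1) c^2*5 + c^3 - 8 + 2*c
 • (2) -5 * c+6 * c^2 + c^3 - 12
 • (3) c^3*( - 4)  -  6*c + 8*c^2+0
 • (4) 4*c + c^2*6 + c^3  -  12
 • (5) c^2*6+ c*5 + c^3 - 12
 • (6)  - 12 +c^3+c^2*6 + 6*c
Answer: 5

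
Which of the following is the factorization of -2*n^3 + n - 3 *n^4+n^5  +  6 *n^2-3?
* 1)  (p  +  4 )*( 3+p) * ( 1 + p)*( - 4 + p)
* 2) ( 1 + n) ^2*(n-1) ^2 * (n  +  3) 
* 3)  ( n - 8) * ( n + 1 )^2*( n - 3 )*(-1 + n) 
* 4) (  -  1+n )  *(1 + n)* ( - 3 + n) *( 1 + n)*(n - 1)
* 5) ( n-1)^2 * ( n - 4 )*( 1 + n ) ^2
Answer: 4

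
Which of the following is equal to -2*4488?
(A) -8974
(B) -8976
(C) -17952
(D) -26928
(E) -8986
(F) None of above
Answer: B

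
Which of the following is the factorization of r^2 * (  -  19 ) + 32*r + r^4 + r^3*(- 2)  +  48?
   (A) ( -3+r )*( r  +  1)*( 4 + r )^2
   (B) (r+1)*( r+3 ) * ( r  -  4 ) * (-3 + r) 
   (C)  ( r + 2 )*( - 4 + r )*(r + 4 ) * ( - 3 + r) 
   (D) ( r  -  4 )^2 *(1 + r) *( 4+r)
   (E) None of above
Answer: E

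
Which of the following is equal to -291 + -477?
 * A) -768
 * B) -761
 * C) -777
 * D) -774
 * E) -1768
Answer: A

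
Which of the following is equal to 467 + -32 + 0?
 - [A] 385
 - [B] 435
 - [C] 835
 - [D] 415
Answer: B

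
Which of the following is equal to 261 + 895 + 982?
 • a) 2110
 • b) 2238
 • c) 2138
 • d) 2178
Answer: c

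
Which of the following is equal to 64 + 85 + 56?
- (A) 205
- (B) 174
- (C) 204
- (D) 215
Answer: A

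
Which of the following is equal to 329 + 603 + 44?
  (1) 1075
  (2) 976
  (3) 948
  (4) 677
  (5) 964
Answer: 2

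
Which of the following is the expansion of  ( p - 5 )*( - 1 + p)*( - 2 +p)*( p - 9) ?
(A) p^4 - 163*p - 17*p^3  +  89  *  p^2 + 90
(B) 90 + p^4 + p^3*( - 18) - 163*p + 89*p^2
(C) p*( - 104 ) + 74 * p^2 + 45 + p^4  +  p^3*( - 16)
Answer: A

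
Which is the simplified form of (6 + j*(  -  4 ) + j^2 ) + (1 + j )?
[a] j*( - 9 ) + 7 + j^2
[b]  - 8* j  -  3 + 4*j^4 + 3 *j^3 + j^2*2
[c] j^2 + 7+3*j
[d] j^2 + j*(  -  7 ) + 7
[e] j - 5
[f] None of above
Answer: f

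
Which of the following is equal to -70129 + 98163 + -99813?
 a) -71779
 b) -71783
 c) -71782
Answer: a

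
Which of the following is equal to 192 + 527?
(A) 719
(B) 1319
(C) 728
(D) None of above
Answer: A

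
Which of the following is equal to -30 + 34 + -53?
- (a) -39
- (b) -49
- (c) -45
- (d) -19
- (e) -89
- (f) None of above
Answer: b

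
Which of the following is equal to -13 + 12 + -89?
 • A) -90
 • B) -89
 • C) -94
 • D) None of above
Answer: A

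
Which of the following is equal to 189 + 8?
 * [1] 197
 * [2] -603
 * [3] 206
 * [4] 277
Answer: 1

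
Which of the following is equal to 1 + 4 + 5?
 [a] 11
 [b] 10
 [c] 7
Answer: b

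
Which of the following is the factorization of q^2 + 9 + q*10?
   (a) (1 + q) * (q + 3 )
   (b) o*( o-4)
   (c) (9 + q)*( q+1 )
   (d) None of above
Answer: c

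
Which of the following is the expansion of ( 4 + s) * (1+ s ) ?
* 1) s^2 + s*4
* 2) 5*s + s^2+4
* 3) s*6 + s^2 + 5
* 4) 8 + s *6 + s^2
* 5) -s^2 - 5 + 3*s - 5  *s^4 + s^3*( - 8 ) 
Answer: 2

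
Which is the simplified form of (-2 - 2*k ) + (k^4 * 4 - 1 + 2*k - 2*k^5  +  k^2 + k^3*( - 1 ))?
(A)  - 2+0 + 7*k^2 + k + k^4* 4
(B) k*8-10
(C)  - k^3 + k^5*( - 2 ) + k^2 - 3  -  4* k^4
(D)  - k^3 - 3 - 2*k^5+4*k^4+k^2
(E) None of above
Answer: D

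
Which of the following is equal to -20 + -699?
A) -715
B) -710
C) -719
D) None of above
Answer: C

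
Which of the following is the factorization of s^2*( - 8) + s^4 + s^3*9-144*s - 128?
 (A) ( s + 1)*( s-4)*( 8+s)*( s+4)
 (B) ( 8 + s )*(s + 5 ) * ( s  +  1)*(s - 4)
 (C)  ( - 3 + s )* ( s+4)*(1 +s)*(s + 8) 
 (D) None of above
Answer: A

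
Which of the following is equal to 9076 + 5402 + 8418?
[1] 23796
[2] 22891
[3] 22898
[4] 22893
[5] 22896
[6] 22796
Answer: 5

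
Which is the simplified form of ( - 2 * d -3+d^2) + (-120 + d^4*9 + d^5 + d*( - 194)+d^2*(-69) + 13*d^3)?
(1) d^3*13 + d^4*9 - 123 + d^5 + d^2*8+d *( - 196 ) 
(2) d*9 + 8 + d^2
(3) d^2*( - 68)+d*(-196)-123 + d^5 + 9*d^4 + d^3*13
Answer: 3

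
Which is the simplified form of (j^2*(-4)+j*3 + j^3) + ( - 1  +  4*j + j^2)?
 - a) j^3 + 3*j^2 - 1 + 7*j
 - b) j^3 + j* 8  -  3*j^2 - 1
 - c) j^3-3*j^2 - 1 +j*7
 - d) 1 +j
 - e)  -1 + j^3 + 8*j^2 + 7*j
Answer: c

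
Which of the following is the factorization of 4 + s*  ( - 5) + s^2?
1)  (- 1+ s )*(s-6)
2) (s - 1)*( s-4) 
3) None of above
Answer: 2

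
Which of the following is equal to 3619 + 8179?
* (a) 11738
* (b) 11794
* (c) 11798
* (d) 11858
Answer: c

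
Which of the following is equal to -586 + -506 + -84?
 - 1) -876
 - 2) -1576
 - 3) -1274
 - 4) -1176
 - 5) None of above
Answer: 4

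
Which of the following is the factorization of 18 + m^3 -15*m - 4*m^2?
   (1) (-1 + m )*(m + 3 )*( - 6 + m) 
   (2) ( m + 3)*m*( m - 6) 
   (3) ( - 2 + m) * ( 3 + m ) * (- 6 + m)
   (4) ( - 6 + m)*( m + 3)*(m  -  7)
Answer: 1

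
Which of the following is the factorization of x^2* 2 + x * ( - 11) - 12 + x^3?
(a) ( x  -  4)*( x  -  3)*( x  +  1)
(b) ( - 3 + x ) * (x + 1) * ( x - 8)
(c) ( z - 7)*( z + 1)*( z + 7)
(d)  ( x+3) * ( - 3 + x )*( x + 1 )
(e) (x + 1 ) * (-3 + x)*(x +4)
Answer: e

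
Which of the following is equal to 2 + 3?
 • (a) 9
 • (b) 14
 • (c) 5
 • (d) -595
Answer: c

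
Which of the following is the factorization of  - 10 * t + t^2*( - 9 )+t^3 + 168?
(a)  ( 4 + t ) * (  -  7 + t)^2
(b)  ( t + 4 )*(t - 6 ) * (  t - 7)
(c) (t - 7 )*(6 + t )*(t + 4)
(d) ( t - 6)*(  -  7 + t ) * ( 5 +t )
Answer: b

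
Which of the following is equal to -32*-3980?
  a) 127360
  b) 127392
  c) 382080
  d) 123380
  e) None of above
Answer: a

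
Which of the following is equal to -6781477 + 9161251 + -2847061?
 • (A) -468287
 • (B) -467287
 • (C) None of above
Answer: B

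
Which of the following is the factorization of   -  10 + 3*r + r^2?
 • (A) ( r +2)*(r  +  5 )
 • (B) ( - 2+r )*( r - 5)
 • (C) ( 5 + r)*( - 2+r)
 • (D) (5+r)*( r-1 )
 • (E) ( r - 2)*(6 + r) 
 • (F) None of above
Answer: C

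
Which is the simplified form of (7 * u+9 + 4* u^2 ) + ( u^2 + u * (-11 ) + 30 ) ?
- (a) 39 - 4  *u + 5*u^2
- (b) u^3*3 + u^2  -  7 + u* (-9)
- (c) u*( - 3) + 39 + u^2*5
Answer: a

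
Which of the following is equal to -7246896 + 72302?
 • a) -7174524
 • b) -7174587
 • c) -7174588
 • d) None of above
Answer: d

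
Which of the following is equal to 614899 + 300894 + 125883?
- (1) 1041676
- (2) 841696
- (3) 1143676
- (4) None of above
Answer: 1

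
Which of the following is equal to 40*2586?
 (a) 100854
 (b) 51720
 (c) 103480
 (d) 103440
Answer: d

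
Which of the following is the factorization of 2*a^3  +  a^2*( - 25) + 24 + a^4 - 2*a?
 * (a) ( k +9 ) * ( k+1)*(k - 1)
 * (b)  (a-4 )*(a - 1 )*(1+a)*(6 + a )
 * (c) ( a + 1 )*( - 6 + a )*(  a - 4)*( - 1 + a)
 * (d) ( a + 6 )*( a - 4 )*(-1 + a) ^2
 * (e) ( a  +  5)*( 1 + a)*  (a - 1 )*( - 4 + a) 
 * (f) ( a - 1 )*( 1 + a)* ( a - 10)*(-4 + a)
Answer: b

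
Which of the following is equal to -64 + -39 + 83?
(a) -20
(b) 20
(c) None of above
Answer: a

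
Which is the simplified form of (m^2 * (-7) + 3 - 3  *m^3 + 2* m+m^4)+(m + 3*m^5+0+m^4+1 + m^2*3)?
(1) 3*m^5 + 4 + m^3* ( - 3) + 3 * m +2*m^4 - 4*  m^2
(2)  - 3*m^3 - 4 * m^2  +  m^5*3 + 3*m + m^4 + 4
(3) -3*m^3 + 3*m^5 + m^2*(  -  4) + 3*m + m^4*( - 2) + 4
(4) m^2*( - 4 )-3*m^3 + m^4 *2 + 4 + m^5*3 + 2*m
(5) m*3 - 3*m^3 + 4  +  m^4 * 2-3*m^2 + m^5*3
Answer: 1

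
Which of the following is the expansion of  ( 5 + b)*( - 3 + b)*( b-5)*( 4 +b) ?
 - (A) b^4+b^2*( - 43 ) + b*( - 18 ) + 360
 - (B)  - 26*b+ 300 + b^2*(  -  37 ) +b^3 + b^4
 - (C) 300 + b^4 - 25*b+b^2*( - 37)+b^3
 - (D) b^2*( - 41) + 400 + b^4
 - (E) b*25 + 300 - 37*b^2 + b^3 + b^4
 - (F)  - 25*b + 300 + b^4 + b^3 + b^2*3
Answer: C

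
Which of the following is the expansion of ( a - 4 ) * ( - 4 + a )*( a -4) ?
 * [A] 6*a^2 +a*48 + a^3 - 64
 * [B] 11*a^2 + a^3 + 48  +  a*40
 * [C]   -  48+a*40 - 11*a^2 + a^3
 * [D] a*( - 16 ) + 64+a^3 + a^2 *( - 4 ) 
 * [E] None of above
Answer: E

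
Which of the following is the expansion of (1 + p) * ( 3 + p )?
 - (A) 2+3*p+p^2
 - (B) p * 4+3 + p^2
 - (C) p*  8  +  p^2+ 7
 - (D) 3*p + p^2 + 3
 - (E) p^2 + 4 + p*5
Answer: B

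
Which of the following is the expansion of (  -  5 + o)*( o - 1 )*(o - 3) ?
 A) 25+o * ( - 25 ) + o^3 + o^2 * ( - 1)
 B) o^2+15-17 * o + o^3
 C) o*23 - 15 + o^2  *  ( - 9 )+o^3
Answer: C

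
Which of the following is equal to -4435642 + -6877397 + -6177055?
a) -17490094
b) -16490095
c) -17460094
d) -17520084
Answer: a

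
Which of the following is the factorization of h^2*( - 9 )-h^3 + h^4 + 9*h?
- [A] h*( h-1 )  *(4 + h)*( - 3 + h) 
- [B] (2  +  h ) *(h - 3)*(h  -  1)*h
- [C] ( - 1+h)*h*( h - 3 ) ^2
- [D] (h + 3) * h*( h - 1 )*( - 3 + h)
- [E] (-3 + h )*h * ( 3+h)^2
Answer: D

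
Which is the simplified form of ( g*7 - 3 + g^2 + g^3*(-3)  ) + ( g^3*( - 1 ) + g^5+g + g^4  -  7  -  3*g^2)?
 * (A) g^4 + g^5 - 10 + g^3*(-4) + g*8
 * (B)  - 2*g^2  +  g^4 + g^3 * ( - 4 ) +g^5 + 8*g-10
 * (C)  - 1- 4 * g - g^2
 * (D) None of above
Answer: B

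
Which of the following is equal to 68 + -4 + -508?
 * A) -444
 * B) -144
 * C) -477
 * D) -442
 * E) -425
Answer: A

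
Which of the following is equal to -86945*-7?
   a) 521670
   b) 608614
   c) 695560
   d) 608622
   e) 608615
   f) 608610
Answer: e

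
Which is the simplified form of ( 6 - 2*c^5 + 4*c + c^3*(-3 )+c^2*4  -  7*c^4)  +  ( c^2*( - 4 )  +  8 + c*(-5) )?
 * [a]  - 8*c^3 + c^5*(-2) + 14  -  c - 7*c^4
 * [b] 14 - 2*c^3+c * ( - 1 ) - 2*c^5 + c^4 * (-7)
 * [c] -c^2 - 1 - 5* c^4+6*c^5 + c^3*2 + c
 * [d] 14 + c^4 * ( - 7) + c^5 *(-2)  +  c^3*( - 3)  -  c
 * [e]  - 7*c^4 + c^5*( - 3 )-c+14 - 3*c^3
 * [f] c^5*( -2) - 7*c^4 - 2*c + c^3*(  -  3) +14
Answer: d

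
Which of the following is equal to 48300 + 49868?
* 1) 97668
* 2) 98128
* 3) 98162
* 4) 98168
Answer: 4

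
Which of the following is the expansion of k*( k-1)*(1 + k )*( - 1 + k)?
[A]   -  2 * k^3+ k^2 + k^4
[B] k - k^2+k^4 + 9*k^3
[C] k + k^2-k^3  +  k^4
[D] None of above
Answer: D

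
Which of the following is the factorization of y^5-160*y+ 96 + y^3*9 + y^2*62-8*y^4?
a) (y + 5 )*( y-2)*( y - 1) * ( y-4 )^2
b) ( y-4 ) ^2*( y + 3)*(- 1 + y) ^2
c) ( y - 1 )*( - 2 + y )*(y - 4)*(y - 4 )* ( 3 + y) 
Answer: c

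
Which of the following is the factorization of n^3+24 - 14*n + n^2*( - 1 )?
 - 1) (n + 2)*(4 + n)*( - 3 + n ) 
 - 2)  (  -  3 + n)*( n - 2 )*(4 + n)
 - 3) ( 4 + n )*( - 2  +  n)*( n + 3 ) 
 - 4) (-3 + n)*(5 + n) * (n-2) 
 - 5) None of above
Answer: 2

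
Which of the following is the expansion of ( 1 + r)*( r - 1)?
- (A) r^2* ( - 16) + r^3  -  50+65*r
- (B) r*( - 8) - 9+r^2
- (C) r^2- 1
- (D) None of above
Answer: C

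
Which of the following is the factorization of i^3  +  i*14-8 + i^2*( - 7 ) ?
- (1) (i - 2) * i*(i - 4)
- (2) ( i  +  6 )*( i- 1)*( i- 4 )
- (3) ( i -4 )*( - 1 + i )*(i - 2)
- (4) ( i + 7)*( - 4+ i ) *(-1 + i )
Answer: 3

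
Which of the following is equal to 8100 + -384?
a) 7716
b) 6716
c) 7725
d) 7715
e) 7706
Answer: a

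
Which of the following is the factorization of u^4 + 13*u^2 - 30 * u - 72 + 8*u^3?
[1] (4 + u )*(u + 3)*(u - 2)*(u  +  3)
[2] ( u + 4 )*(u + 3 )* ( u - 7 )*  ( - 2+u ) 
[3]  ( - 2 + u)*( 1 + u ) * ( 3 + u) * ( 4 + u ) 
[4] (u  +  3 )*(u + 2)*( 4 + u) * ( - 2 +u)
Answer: 1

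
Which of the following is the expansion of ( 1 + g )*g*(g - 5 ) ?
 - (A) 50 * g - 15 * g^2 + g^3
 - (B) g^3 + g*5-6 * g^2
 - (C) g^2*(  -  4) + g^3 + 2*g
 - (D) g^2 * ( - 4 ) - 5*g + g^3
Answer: D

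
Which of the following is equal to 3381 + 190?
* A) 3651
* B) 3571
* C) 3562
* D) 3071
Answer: B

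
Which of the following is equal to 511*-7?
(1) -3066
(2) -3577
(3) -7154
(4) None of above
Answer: 2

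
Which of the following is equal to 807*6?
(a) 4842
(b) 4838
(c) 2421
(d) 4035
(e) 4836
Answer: a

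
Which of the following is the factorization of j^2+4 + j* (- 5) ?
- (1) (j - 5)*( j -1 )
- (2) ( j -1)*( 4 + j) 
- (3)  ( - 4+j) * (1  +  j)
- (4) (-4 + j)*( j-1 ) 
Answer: 4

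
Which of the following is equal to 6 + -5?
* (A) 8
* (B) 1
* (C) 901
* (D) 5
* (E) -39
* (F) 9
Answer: B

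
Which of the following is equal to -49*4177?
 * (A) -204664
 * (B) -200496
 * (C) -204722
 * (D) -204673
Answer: D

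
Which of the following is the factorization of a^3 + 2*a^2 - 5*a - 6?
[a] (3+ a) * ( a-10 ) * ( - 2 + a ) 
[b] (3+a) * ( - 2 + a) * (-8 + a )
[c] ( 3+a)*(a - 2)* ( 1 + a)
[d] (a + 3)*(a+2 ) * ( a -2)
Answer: c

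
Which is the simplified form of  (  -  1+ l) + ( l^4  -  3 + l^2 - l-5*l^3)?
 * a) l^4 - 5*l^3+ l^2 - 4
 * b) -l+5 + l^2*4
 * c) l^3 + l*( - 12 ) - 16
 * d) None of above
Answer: a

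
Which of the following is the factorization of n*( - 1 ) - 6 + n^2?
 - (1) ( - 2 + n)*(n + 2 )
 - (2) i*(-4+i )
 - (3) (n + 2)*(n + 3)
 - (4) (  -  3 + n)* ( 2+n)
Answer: 4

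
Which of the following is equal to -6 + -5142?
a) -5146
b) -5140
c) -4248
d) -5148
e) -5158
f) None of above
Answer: d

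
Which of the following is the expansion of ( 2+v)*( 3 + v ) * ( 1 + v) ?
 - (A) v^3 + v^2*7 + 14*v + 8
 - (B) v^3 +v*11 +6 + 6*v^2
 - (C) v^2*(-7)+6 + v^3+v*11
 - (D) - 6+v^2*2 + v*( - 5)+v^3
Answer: B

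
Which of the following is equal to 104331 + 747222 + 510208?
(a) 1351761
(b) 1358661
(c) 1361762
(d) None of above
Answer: d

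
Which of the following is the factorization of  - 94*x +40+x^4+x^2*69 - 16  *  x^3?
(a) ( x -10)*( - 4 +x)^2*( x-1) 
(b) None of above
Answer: b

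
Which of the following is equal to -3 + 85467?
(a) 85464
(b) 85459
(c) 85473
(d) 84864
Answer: a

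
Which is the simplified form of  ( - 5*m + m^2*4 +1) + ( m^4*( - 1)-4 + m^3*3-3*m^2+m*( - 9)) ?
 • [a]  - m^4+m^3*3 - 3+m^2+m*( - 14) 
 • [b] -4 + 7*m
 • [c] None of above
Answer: a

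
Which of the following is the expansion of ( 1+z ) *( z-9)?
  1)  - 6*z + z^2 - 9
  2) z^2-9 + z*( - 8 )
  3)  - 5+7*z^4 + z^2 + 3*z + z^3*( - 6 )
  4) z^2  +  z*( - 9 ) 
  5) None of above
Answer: 2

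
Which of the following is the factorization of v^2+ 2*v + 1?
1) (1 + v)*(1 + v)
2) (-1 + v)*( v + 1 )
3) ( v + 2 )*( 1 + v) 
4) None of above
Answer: 1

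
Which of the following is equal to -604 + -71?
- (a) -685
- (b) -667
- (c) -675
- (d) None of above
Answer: c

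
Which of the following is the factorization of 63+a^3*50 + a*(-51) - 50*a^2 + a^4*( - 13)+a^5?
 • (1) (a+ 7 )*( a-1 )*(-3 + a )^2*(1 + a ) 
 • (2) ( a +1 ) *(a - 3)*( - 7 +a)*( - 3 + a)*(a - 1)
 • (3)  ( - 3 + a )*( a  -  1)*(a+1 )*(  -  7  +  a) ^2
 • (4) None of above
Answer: 2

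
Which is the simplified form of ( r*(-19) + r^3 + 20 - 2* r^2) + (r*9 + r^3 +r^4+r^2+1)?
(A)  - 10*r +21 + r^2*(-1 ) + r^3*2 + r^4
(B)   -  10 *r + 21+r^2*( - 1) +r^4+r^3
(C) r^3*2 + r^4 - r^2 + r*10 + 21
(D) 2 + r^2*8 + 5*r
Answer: A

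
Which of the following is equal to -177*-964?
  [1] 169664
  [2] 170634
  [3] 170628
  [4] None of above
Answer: 3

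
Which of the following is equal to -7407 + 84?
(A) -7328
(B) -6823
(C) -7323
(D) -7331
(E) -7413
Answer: C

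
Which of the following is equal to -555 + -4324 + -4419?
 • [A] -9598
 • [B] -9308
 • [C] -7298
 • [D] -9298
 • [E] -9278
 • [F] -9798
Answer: D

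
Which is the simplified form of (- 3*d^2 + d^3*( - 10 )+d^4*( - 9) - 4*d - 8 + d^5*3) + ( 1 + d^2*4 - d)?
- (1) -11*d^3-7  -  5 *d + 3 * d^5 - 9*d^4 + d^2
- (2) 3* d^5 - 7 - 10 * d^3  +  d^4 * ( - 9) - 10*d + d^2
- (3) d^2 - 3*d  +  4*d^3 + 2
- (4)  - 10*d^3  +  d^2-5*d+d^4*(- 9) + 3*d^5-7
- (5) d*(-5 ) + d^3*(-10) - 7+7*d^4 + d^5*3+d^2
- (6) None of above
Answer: 4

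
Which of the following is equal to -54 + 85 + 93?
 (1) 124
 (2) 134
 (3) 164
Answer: 1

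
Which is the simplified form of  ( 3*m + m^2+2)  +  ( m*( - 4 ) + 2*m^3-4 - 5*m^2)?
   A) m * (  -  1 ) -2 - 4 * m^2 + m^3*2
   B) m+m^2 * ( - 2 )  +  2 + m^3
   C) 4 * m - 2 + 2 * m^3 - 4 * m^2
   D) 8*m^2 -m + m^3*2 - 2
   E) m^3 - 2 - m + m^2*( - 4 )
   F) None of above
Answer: A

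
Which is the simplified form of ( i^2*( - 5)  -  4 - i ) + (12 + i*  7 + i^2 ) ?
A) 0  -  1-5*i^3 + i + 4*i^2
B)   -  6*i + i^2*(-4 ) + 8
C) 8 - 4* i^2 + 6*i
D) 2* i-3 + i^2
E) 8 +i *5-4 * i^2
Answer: C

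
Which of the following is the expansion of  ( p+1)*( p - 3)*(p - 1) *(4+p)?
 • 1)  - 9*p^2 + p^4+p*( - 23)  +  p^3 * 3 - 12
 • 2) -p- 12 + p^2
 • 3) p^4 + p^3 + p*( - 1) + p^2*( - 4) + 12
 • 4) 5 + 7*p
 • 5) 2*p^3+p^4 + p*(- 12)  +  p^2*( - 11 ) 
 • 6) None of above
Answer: 6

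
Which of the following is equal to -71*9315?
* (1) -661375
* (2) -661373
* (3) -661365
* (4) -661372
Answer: 3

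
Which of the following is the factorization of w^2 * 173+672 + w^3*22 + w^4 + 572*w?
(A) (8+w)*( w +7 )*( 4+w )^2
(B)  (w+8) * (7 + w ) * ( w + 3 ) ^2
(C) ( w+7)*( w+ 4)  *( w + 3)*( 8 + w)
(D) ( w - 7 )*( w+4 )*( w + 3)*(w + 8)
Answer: C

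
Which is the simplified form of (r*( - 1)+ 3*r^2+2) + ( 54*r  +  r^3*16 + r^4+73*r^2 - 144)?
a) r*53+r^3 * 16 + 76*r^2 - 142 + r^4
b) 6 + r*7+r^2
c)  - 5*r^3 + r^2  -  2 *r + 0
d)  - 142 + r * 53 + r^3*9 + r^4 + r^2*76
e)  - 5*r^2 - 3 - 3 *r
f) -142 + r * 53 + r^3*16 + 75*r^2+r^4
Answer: a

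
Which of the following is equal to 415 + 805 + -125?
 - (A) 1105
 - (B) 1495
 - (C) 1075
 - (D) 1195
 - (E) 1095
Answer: E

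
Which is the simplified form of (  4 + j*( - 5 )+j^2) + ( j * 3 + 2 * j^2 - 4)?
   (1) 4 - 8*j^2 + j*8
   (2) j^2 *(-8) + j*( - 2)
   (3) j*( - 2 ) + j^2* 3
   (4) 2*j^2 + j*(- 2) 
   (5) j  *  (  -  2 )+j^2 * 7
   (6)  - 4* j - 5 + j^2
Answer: 3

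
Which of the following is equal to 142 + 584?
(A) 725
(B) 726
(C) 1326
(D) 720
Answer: B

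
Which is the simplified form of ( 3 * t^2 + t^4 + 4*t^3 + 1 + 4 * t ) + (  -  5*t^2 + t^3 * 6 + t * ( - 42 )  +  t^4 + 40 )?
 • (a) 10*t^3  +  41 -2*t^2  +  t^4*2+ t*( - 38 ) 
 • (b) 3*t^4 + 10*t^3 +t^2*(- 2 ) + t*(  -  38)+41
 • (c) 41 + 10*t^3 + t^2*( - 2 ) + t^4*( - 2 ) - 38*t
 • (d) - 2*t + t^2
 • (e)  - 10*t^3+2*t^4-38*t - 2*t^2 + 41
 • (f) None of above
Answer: a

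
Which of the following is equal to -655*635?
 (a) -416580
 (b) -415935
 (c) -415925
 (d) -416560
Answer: c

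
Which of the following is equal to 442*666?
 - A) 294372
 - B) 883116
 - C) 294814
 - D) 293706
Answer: A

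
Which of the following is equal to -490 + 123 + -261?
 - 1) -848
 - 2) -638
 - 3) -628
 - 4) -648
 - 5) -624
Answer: 3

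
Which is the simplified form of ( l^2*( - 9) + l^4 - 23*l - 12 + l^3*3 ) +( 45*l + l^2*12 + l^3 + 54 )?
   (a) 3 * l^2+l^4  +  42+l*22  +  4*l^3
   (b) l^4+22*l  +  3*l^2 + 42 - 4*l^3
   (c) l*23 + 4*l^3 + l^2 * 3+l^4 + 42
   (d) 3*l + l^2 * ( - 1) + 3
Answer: a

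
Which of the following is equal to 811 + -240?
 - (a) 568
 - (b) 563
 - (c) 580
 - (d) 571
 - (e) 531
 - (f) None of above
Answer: d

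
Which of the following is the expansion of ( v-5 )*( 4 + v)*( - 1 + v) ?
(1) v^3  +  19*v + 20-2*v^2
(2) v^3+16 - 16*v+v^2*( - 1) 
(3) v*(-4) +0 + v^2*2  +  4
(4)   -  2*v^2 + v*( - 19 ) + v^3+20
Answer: 4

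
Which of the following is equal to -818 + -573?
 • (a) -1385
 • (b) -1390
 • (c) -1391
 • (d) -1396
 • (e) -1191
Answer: c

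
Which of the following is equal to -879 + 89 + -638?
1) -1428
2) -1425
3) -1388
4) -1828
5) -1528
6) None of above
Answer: 1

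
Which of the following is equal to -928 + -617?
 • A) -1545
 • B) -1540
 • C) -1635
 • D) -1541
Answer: A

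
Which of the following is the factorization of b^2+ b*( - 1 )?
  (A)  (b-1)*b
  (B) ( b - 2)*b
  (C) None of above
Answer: A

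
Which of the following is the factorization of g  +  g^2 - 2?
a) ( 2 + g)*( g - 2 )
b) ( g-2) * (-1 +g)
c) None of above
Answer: c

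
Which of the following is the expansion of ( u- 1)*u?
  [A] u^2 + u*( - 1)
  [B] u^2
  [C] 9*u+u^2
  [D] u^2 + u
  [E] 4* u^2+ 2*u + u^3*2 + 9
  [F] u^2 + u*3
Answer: A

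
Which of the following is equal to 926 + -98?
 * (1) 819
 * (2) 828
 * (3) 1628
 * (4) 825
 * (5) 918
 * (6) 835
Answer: 2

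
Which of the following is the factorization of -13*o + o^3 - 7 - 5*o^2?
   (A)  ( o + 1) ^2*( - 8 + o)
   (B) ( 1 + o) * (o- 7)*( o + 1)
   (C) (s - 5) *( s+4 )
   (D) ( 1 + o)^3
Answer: B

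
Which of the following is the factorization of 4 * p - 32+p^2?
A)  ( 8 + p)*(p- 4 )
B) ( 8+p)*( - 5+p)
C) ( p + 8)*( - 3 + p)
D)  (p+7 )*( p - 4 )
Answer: A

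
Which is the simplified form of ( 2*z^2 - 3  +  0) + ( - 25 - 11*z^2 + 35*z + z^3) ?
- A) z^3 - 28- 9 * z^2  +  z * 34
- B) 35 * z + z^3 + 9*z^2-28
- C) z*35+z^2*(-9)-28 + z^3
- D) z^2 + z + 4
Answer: C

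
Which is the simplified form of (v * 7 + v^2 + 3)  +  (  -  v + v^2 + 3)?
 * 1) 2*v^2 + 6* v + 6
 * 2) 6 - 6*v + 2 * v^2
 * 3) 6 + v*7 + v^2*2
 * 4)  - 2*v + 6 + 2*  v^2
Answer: 1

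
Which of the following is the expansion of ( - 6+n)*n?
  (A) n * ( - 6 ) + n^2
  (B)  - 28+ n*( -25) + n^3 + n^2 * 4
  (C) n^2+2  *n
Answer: A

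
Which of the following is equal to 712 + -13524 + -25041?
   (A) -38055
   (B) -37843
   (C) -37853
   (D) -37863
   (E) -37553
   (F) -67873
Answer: C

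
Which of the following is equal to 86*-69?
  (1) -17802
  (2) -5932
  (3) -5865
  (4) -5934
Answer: 4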